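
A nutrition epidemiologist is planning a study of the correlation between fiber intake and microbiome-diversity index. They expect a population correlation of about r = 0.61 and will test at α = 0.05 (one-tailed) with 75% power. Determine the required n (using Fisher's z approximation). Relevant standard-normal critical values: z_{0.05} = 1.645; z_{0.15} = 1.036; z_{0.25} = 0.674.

Fisher's z: C = ½·ln((1+r)/(1−r)) = ½·ln(4.1282) = 0.7089.
n = ((z_{α} + z_β)/C)² + 3.
(1.645 + 0.674) / 0.7089 = 2.319 / 0.7089 = 3.271.
n = 3.271² + 3 = 10.70 + 3 = 13.7.
Round up.

n = 14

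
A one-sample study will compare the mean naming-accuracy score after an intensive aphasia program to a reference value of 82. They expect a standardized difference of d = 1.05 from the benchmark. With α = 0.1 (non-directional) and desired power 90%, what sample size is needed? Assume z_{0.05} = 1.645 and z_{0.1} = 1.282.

For a one-sample test: n = ((z_{α/2} + z_β) / d)².
z_{α/2} + z_β = 1.645 + 1.282 = 2.927.
n = (2.927 / 1.05)² = 2.788² = 7.77.
Round up.

n = 8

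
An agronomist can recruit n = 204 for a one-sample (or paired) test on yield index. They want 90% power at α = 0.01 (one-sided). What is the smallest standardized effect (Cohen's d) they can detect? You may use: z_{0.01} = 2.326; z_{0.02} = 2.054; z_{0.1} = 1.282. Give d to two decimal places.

d_min ≈ 0.25

For a single sample (or paired design) of n = 204: d_min = (z_{α} + z_β)/√n.
z-sum = 2.326 + 1.282 = 3.608.
d_min = 3.608 / √204 = 3.608 / 14.283 = 0.253.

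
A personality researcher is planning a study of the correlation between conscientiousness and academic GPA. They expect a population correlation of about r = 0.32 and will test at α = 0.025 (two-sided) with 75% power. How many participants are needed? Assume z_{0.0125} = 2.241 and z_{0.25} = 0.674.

Fisher's z: C = ½·ln((1+r)/(1−r)) = ½·ln(1.9412) = 0.3316.
n = ((z_{α/2} + z_β)/C)² + 3.
(2.241 + 0.674) / 0.3316 = 2.915 / 0.3316 = 8.791.
n = 8.791² + 3 = 77.28 + 3 = 80.3.
Round up.

n = 81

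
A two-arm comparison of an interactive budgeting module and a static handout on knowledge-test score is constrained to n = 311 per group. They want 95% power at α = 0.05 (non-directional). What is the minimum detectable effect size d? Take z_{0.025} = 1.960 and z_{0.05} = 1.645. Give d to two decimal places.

d_min ≈ 0.29

For two independent groups of n = 311 each: d_min = (z_{α/2} + z_β)·√(2/n).
z-sum = 1.960 + 1.645 = 3.605.
d_min = 3.605 × √(2/311) = 3.605 × 0.0802 = 0.289.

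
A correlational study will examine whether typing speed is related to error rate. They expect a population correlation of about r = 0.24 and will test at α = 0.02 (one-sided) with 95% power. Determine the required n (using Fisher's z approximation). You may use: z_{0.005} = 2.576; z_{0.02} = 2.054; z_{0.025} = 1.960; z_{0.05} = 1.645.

n = 232

Fisher's z: C = ½·ln((1+r)/(1−r)) = ½·ln(1.6316) = 0.2448.
n = ((z_{α} + z_β)/C)² + 3.
(2.054 + 1.645) / 0.2448 = 3.699 / 0.2448 = 15.110.
n = 15.110² + 3 = 228.32 + 3 = 231.3.
Round up.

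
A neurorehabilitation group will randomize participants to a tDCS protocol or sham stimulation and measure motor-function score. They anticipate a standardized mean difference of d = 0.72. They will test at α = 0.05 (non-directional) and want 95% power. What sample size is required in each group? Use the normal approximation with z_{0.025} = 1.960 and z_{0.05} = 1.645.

For two independent groups with equal n: n = 2·((z_{α/2} + z_β) / d)².
z_{α/2} + z_β = 1.960 + 1.645 = 3.605.
n = 2 × (3.605 / 0.72)² = 2 × 5.007² = 2 × 25.07 = 50.1.
Round up to the next whole participant.

n = 51 per group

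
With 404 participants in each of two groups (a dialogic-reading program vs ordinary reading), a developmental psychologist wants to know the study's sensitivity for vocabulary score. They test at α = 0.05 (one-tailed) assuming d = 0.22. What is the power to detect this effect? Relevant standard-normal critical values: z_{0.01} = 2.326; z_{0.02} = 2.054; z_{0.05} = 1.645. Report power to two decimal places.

power ≈ 0.93

For two equal groups, power = Φ(d·√(n/2) − z_{α}).
d·√(n/2) = 0.22 × √(404/2) = 0.22 × 14.213 = 3.127.
z_β = 3.127 − 1.645 = 1.482.
Power = Φ(1.482) = 0.931.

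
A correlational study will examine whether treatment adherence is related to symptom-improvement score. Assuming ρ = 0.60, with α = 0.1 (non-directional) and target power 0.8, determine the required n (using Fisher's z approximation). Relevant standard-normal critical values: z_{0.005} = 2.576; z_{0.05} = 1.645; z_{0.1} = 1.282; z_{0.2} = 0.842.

Fisher's z: C = ½·ln((1+r)/(1−r)) = ½·ln(4.0000) = 0.6931.
n = ((z_{α/2} + z_β)/C)² + 3.
(1.645 + 0.842) / 0.6931 = 2.487 / 0.6931 = 3.588.
n = 3.588² + 3 = 12.88 + 3 = 15.9.
Round up.

n = 16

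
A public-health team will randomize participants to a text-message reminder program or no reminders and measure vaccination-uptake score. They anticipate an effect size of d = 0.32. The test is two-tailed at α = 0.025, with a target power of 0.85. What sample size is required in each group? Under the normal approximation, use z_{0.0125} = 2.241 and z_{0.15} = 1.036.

n = 210 per group

For two independent groups with equal n: n = 2·((z_{α/2} + z_β) / d)².
z_{α/2} + z_β = 2.241 + 1.036 = 3.277.
n = 2 × (3.277 / 0.32)² = 2 × 10.241² = 2 × 104.87 = 209.7.
Round up to the next whole participant.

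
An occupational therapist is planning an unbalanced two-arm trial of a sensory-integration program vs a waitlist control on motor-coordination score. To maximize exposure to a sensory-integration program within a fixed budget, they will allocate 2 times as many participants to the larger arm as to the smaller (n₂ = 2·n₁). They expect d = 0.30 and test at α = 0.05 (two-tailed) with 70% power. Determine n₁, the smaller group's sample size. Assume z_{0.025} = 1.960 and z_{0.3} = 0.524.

n₁ = 103

With allocation ratio k = n₂/n₁ = 2, Var(x̄₁−x̄₂) = σ²(1/n₁ + 1/(k·n₁)) = σ²·(k+1)/(k·n₁).
So n₁ = (1 + 1/k)·((z_{α/2} + z_β)/d)² = 1.500 × (2.484/0.30)².
n₁ = 1.500 × 68.56 = 102.8.
Round up: n₁ = 103, giving n₂ = 2 × 103 = 206.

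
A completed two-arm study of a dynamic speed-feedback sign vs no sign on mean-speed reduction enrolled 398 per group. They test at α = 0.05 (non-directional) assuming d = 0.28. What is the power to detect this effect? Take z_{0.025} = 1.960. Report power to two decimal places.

For two equal groups, power = Φ(d·√(n/2) − z_{α/2}).
d·√(n/2) = 0.28 × √(398/2) = 0.28 × 14.107 = 3.950.
z_β = 3.950 − 1.960 = 1.990.
Power = Φ(1.990) = 0.977.

power ≈ 0.98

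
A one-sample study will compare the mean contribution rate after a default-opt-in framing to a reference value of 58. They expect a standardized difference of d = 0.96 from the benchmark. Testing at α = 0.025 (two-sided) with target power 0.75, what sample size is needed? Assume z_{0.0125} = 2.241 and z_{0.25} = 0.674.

n = 10

For a one-sample test: n = ((z_{α/2} + z_β) / d)².
z_{α/2} + z_β = 2.241 + 0.674 = 2.915.
n = (2.915 / 0.96)² = 3.036² = 9.22.
Round up.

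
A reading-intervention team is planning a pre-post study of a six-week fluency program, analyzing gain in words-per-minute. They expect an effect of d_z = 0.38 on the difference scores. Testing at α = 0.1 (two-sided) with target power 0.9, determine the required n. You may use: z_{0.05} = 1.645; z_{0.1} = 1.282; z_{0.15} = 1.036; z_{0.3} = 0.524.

For a paired (one-sample on differences) test: n = ((z_{α/2} + z_β) / d)².
z_{α/2} + z_β = 1.645 + 1.282 = 2.927.
n = (2.927 / 0.38)² = 7.703² = 59.33.
Round up.

n = 60 pairs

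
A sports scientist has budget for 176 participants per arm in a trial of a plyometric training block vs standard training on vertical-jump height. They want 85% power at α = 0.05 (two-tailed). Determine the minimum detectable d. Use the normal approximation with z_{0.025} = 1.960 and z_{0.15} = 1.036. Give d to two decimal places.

For two independent groups of n = 176 each: d_min = (z_{α/2} + z_β)·√(2/n).
z-sum = 1.960 + 1.036 = 2.996.
d_min = 2.996 × √(2/176) = 2.996 × 0.1066 = 0.319.

d_min ≈ 0.32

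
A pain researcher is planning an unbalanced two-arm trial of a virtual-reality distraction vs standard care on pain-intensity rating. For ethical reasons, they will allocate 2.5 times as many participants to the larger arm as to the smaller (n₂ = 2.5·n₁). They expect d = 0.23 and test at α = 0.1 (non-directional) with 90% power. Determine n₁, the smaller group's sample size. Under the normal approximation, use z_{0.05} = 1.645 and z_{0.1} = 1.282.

n₁ = 227

With allocation ratio k = n₂/n₁ = 2.5, Var(x̄₁−x̄₂) = σ²(1/n₁ + 1/(k·n₁)) = σ²·(k+1)/(k·n₁).
So n₁ = (1 + 1/k)·((z_{α/2} + z_β)/d)² = 1.400 × (2.927/0.23)².
n₁ = 1.400 × 161.95 = 226.7.
Round up: n₁ = 227, giving n₂ = ⌈2.5 × 227⌉ = ⌈567.5⌉ = 568.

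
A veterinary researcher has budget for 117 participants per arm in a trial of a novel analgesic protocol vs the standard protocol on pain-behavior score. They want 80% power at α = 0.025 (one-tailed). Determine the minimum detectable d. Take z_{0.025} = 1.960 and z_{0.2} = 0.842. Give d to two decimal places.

For two independent groups of n = 117 each: d_min = (z_{α} + z_β)·√(2/n).
z-sum = 1.960 + 0.842 = 2.802.
d_min = 2.802 × √(2/117) = 2.802 × 0.1307 = 0.366.

d_min ≈ 0.37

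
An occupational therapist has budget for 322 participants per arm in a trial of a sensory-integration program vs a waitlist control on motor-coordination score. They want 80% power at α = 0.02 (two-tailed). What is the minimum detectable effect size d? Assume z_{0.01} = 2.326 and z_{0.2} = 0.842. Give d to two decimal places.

For two independent groups of n = 322 each: d_min = (z_{α/2} + z_β)·√(2/n).
z-sum = 2.326 + 0.842 = 3.168.
d_min = 3.168 × √(2/322) = 3.168 × 0.0788 = 0.250.

d_min ≈ 0.25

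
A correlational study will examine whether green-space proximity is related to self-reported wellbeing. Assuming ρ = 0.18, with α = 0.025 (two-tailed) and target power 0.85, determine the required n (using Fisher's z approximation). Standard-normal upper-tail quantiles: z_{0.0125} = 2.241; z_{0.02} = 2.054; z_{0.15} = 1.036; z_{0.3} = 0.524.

Fisher's z: C = ½·ln((1+r)/(1−r)) = ½·ln(1.4390) = 0.1820.
n = ((z_{α/2} + z_β)/C)² + 3.
(2.241 + 1.036) / 0.1820 = 3.277 / 0.1820 = 18.005.
n = 18.005² + 3 = 324.20 + 3 = 327.2.
Round up.

n = 328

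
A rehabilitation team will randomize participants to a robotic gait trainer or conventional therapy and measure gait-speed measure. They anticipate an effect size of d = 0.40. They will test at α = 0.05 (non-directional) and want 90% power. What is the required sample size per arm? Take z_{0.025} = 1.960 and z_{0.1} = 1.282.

n = 132 per group

For two independent groups with equal n: n = 2·((z_{α/2} + z_β) / d)².
z_{α/2} + z_β = 1.960 + 1.282 = 3.242.
n = 2 × (3.242 / 0.40)² = 2 × 8.105² = 2 × 65.69 = 131.4.
Round up to the next whole participant.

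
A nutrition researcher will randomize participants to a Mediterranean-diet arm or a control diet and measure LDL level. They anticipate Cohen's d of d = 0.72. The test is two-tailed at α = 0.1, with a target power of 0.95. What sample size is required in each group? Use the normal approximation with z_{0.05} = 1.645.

n = 42 per group

For two independent groups with equal n: n = 2·((z_{α/2} + z_β) / d)².
z_{α/2} + z_β = 1.645 + 1.645 = 3.290.
n = 2 × (3.290 / 0.72)² = 2 × 4.569² = 2 × 20.88 = 41.8.
Round up to the next whole participant.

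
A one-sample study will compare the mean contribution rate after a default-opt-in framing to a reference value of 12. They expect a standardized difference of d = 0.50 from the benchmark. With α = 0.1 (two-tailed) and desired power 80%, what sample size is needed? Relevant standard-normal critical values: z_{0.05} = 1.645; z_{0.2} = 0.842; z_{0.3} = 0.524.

For a one-sample test: n = ((z_{α/2} + z_β) / d)².
z_{α/2} + z_β = 1.645 + 0.842 = 2.487.
n = (2.487 / 0.50)² = 4.974² = 24.74.
Round up.

n = 25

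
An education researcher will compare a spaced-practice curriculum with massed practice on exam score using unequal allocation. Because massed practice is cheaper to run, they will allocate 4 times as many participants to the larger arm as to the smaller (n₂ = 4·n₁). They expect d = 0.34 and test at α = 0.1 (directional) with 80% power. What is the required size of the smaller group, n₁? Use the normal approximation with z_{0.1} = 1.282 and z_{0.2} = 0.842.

n₁ = 49

With allocation ratio k = n₂/n₁ = 4, Var(x̄₁−x̄₂) = σ²(1/n₁ + 1/(k·n₁)) = σ²·(k+1)/(k·n₁).
So n₁ = (1 + 1/k)·((z_{α} + z_β)/d)² = 1.250 × (2.124/0.34)².
n₁ = 1.250 × 39.03 = 48.8.
Round up: n₁ = 49, giving n₂ = 4 × 49 = 196.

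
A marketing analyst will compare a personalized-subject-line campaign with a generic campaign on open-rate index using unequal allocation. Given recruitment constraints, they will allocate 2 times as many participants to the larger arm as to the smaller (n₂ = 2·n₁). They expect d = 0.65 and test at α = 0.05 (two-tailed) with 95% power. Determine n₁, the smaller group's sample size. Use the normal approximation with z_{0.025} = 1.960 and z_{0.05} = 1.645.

n₁ = 47

With allocation ratio k = n₂/n₁ = 2, Var(x̄₁−x̄₂) = σ²(1/n₁ + 1/(k·n₁)) = σ²·(k+1)/(k·n₁).
So n₁ = (1 + 1/k)·((z_{α/2} + z_β)/d)² = 1.500 × (3.605/0.65)².
n₁ = 1.500 × 30.76 = 46.1.
Round up: n₁ = 47, giving n₂ = 2 × 47 = 94.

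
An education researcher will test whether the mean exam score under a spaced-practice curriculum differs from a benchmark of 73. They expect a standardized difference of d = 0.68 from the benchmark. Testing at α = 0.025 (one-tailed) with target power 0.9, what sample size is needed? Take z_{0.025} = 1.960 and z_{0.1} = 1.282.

For a one-sample test: n = ((z_{α} + z_β) / d)².
z_{α} + z_β = 1.960 + 1.282 = 3.242.
n = (3.242 / 0.68)² = 4.768² = 22.73.
Round up.

n = 23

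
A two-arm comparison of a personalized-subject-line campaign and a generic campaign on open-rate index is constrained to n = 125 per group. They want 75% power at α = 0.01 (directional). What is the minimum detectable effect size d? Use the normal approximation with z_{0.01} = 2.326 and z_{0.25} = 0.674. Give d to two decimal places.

d_min ≈ 0.38

For two independent groups of n = 125 each: d_min = (z_{α} + z_β)·√(2/n).
z-sum = 2.326 + 0.674 = 3.000.
d_min = 3.000 × √(2/125) = 3.000 × 0.1265 = 0.379.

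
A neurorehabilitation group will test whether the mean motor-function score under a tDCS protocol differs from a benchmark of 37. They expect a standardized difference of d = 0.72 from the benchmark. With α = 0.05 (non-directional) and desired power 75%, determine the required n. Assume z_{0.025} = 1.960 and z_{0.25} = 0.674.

n = 14

For a one-sample test: n = ((z_{α/2} + z_β) / d)².
z_{α/2} + z_β = 1.960 + 0.674 = 2.634.
n = (2.634 / 0.72)² = 3.658² = 13.38.
Round up.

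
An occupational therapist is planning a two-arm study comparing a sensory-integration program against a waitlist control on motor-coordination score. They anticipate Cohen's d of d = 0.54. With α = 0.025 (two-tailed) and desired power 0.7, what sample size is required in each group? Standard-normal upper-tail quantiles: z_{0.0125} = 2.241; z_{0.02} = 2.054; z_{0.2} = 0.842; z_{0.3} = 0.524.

For two independent groups with equal n: n = 2·((z_{α/2} + z_β) / d)².
z_{α/2} + z_β = 2.241 + 0.524 = 2.765.
n = 2 × (2.765 / 0.54)² = 2 × 5.120² = 2 × 26.22 = 52.4.
Round up to the next whole participant.

n = 53 per group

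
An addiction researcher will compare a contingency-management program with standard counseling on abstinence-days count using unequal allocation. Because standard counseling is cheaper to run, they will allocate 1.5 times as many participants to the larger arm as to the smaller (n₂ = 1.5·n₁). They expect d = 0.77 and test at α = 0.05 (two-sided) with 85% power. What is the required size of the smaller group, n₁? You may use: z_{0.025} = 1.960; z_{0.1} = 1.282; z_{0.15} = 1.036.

With allocation ratio k = n₂/n₁ = 1.5, Var(x̄₁−x̄₂) = σ²(1/n₁ + 1/(k·n₁)) = σ²·(k+1)/(k·n₁).
So n₁ = (1 + 1/k)·((z_{α/2} + z_β)/d)² = 1.667 × (2.996/0.77)².
n₁ = 1.667 × 15.14 = 25.2.
Round up: n₁ = 26, giving n₂ = 1.5 × 26 = 39.

n₁ = 26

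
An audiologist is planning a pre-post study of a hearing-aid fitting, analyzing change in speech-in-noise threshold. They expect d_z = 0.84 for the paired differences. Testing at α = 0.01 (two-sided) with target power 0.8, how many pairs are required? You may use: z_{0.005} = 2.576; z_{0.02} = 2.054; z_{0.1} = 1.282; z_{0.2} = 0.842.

n = 17 pairs

For a paired (one-sample on differences) test: n = ((z_{α/2} + z_β) / d)².
z_{α/2} + z_β = 2.576 + 0.842 = 3.418.
n = (3.418 / 0.84)² = 4.069² = 16.56.
Round up.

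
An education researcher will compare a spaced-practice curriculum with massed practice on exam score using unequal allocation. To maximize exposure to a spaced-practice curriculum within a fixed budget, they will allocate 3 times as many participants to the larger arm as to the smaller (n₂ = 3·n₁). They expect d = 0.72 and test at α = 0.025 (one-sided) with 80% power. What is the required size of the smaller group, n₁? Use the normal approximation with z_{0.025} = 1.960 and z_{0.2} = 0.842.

With allocation ratio k = n₂/n₁ = 3, Var(x̄₁−x̄₂) = σ²(1/n₁ + 1/(k·n₁)) = σ²·(k+1)/(k·n₁).
So n₁ = (1 + 1/k)·((z_{α} + z_β)/d)² = 1.333 × (2.802/0.72)².
n₁ = 1.333 × 15.15 = 20.2.
Round up: n₁ = 21, giving n₂ = 3 × 21 = 63.

n₁ = 21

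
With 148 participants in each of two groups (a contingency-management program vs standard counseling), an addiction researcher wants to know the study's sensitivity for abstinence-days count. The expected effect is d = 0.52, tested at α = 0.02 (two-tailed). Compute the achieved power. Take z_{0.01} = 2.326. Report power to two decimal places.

power ≈ 0.98

For two equal groups, power = Φ(d·√(n/2) − z_{α/2}).
d·√(n/2) = 0.52 × √(148/2) = 0.52 × 8.602 = 4.473.
z_β = 4.473 − 2.326 = 2.147.
Power = Φ(2.147) = 0.984.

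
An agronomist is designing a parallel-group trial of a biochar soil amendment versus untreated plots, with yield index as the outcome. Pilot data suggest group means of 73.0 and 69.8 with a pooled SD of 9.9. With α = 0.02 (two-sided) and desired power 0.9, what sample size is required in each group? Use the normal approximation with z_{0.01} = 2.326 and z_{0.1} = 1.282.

Cohen's d = |M₁ − M₂| / SD_pooled = |73.0 − 69.8| / 9.9 = 3.2 / 9.9 = 0.323.
For two independent groups with equal n: n = 2·((z_{α/2} + z_β) / d)².
z_{α/2} + z_β = 2.326 + 1.282 = 3.608.
n = 2 × (3.608 / 0.323)² = 2 × 11.170² = 2 × 124.78 = 249.6.
Round up to the next whole participant.

n = 250 per group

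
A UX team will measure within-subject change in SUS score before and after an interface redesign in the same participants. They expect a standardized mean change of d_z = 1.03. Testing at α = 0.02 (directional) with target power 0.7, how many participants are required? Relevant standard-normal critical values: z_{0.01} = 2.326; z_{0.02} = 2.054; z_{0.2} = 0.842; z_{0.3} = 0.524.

For a paired (one-sample on differences) test: n = ((z_{α} + z_β) / d)².
z_{α} + z_β = 2.054 + 0.524 = 2.578.
n = (2.578 / 1.03)² = 2.503² = 6.26.
Round up.

n = 7 pairs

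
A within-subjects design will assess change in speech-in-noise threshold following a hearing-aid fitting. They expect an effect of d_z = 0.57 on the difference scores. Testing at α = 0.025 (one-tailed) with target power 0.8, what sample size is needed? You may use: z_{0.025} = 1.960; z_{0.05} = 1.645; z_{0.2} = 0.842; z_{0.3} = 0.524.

n = 25 pairs

For a paired (one-sample on differences) test: n = ((z_{α} + z_β) / d)².
z_{α} + z_β = 1.960 + 0.842 = 2.802.
n = (2.802 / 0.57)² = 4.916² = 24.16.
Round up.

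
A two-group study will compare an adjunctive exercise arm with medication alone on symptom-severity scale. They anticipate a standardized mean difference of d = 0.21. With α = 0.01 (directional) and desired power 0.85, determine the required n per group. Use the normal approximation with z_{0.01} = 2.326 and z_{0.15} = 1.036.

For two independent groups with equal n: n = 2·((z_{α} + z_β) / d)².
z_{α} + z_β = 2.326 + 1.036 = 3.362.
n = 2 × (3.362 / 0.21)² = 2 × 16.010² = 2 × 256.30 = 512.6.
Round up to the next whole participant.

n = 513 per group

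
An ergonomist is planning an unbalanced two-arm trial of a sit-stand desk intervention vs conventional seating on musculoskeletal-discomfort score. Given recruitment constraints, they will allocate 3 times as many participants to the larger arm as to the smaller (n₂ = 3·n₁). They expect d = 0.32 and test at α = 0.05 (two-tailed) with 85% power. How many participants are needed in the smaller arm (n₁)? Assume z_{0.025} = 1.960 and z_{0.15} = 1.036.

n₁ = 117

With allocation ratio k = n₂/n₁ = 3, Var(x̄₁−x̄₂) = σ²(1/n₁ + 1/(k·n₁)) = σ²·(k+1)/(k·n₁).
So n₁ = (1 + 1/k)·((z_{α/2} + z_β)/d)² = 1.333 × (2.996/0.32)².
n₁ = 1.333 × 87.66 = 116.9.
Round up: n₁ = 117, giving n₂ = 3 × 117 = 351.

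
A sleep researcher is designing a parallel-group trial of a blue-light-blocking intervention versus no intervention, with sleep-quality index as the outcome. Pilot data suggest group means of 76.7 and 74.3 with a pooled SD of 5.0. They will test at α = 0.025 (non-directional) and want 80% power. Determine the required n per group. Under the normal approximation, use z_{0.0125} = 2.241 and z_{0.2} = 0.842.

n = 83 per group

Cohen's d = |M₁ − M₂| / SD_pooled = |76.7 − 74.3| / 5.0 = 2.4 / 5.0 = 0.480.
For two independent groups with equal n: n = 2·((z_{α/2} + z_β) / d)².
z_{α/2} + z_β = 2.241 + 0.842 = 3.083.
n = 2 × (3.083 / 0.480)² = 2 × 6.423² = 2 × 41.25 = 82.5.
Round up to the next whole participant.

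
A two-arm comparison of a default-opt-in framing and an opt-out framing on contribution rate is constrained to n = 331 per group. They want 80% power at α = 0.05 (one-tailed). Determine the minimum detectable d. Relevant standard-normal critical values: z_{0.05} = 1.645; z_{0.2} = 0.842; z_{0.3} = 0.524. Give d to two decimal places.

d_min ≈ 0.19

For two independent groups of n = 331 each: d_min = (z_{α} + z_β)·√(2/n).
z-sum = 1.645 + 0.842 = 2.487.
d_min = 2.487 × √(2/331) = 2.487 × 0.0777 = 0.193.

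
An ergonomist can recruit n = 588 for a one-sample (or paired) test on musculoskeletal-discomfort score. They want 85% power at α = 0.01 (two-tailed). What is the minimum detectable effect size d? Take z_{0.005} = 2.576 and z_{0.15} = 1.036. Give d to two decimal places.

For a single sample (or paired design) of n = 588: d_min = (z_{α/2} + z_β)/√n.
z-sum = 2.576 + 1.036 = 3.612.
d_min = 3.612 / √588 = 3.612 / 24.249 = 0.149.

d_min ≈ 0.15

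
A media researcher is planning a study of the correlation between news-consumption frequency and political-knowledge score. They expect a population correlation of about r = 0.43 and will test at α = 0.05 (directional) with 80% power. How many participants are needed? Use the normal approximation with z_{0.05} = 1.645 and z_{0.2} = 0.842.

n = 33

Fisher's z: C = ½·ln((1+r)/(1−r)) = ½·ln(2.5088) = 0.4599.
n = ((z_{α} + z_β)/C)² + 3.
(1.645 + 0.842) / 0.4599 = 2.487 / 0.4599 = 5.408.
n = 5.408² + 3 = 29.24 + 3 = 32.2.
Round up.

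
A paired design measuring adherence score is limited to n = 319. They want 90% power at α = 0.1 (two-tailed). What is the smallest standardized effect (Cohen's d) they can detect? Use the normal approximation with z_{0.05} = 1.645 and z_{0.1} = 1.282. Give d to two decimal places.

For a single sample (or paired design) of n = 319: d_min = (z_{α/2} + z_β)/√n.
z-sum = 1.645 + 1.282 = 2.927.
d_min = 2.927 / √319 = 2.927 / 17.861 = 0.164.

d_min ≈ 0.16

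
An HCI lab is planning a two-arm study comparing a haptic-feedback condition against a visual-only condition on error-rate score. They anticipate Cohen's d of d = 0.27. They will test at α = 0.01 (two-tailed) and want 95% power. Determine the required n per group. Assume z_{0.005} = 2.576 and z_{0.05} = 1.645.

n = 489 per group

For two independent groups with equal n: n = 2·((z_{α/2} + z_β) / d)².
z_{α/2} + z_β = 2.576 + 1.645 = 4.221.
n = 2 × (4.221 / 0.27)² = 2 × 15.633² = 2 × 244.40 = 488.8.
Round up to the next whole participant.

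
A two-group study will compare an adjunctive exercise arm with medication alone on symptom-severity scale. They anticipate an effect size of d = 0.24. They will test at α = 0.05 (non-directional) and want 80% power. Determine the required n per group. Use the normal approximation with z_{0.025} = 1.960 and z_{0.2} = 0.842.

For two independent groups with equal n: n = 2·((z_{α/2} + z_β) / d)².
z_{α/2} + z_β = 1.960 + 0.842 = 2.802.
n = 2 × (2.802 / 0.24)² = 2 × 11.675² = 2 × 136.31 = 272.6.
Round up to the next whole participant.

n = 273 per group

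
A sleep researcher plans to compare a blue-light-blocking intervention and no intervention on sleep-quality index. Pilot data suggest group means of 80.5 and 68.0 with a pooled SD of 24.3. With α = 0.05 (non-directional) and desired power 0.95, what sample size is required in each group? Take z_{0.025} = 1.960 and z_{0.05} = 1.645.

n = 99 per group

Cohen's d = |M₁ − M₂| / SD_pooled = |80.5 − 68.0| / 24.3 = 12.5 / 24.3 = 0.514.
For two independent groups with equal n: n = 2·((z_{α/2} + z_β) / d)².
z_{α/2} + z_β = 1.960 + 1.645 = 3.605.
n = 2 × (3.605 / 0.514)² = 2 × 7.014² = 2 × 49.19 = 98.4.
Round up to the next whole participant.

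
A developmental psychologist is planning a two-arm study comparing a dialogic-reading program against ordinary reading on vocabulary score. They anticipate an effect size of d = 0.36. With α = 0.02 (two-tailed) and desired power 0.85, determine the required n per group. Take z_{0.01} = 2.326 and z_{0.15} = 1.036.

For two independent groups with equal n: n = 2·((z_{α/2} + z_β) / d)².
z_{α/2} + z_β = 2.326 + 1.036 = 3.362.
n = 2 × (3.362 / 0.36)² = 2 × 9.339² = 2 × 87.21 = 174.4.
Round up to the next whole participant.

n = 175 per group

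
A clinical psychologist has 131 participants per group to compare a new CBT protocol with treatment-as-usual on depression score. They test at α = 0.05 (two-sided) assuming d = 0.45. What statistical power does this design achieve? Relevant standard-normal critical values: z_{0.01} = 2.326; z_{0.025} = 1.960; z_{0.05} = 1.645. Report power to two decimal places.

For two equal groups, power = Φ(d·√(n/2) − z_{α/2}).
d·√(n/2) = 0.45 × √(131/2) = 0.45 × 8.093 = 3.642.
z_β = 3.642 − 1.960 = 1.682.
Power = Φ(1.682) = 0.954.

power ≈ 0.95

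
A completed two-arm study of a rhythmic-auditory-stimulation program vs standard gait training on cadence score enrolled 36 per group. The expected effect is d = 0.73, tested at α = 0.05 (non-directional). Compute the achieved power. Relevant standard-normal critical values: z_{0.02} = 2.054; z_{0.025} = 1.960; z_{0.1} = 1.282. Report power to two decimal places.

For two equal groups, power = Φ(d·√(n/2) − z_{α/2}).
d·√(n/2) = 0.73 × √(36/2) = 0.73 × 4.243 = 3.097.
z_β = 3.097 − 1.960 = 1.137.
Power = Φ(1.137) = 0.872.

power ≈ 0.87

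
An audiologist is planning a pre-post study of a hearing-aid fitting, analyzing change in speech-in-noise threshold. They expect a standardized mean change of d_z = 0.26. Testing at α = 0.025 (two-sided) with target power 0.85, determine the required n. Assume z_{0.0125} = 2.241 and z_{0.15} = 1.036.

For a paired (one-sample on differences) test: n = ((z_{α/2} + z_β) / d)².
z_{α/2} + z_β = 2.241 + 1.036 = 3.277.
n = (3.277 / 0.26)² = 12.604² = 158.86.
Round up.

n = 159 pairs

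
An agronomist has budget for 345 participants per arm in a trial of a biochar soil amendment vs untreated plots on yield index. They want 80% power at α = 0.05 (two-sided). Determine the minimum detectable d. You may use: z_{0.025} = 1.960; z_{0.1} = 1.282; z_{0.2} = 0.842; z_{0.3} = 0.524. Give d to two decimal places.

For two independent groups of n = 345 each: d_min = (z_{α/2} + z_β)·√(2/n).
z-sum = 1.960 + 0.842 = 2.802.
d_min = 2.802 × √(2/345) = 2.802 × 0.0761 = 0.213.

d_min ≈ 0.21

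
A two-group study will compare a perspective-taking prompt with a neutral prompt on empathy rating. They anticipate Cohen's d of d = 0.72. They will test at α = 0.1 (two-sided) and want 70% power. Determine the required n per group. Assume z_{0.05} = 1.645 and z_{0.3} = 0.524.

n = 19 per group

For two independent groups with equal n: n = 2·((z_{α/2} + z_β) / d)².
z_{α/2} + z_β = 1.645 + 0.524 = 2.169.
n = 2 × (2.169 / 0.72)² = 2 × 3.013² = 2 × 9.08 = 18.2.
Round up to the next whole participant.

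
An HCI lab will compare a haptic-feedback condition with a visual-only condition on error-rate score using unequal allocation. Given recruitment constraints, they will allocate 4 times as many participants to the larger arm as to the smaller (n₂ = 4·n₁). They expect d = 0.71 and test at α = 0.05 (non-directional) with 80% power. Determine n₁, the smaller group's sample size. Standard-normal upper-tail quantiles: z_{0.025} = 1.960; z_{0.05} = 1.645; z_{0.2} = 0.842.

n₁ = 20

With allocation ratio k = n₂/n₁ = 4, Var(x̄₁−x̄₂) = σ²(1/n₁ + 1/(k·n₁)) = σ²·(k+1)/(k·n₁).
So n₁ = (1 + 1/k)·((z_{α/2} + z_β)/d)² = 1.250 × (2.802/0.71)².
n₁ = 1.250 × 15.57 = 19.5.
Round up: n₁ = 20, giving n₂ = 4 × 20 = 80.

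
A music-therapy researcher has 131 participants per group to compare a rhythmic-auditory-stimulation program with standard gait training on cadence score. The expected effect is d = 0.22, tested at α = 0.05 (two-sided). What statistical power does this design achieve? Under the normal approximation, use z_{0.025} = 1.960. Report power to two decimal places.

power ≈ 0.43

For two equal groups, power = Φ(d·√(n/2) − z_{α/2}).
d·√(n/2) = 0.22 × √(131/2) = 0.22 × 8.093 = 1.781.
z_β = 1.781 − 1.960 = -0.179.
Power = Φ(-0.179) = 0.429.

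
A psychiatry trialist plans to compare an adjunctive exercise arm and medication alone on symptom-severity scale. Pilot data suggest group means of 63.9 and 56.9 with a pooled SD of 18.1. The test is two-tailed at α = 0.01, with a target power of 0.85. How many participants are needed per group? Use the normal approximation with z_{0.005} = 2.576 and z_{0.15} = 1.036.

Cohen's d = |M₁ − M₂| / SD_pooled = |63.9 − 56.9| / 18.1 = 7.0 / 18.1 = 0.387.
For two independent groups with equal n: n = 2·((z_{α/2} + z_β) / d)².
z_{α/2} + z_β = 2.576 + 1.036 = 3.612.
n = 2 × (3.612 / 0.387)² = 2 × 9.333² = 2 × 87.11 = 174.2.
Round up to the next whole participant.

n = 175 per group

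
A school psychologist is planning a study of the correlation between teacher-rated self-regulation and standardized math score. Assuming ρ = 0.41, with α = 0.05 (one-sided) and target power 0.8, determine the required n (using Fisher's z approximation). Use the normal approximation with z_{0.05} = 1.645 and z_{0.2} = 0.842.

n = 36

Fisher's z: C = ½·ln((1+r)/(1−r)) = ½·ln(2.3898) = 0.4356.
n = ((z_{α} + z_β)/C)² + 3.
(1.645 + 0.842) / 0.4356 = 2.487 / 0.4356 = 5.709.
n = 5.709² + 3 = 32.60 + 3 = 35.6.
Round up.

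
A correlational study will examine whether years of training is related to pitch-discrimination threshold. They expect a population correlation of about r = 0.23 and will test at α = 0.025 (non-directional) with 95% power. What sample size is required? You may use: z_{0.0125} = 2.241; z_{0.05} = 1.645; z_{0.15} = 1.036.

n = 279

Fisher's z: C = ½·ln((1+r)/(1−r)) = ½·ln(1.5974) = 0.2342.
n = ((z_{α/2} + z_β)/C)² + 3.
(2.241 + 1.645) / 0.2342 = 3.886 / 0.2342 = 16.593.
n = 16.593² + 3 = 275.32 + 3 = 278.3.
Round up.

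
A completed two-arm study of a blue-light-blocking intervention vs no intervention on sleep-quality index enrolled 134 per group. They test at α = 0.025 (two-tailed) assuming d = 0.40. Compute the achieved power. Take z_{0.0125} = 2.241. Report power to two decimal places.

power ≈ 0.85

For two equal groups, power = Φ(d·√(n/2) − z_{α/2}).
d·√(n/2) = 0.40 × √(134/2) = 0.40 × 8.185 = 3.274.
z_β = 3.274 − 2.241 = 1.033.
Power = Φ(1.033) = 0.849.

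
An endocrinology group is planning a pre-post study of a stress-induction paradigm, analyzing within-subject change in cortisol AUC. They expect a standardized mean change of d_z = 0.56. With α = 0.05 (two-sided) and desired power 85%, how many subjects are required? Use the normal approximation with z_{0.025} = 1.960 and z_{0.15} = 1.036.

n = 29 pairs

For a paired (one-sample on differences) test: n = ((z_{α/2} + z_β) / d)².
z_{α/2} + z_β = 1.960 + 1.036 = 2.996.
n = (2.996 / 0.56)² = 5.350² = 28.62.
Round up.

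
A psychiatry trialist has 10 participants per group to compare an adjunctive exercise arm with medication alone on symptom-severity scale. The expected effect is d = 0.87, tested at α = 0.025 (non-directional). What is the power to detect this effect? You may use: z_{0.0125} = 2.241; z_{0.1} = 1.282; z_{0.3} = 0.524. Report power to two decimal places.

power ≈ 0.38

For two equal groups, power = Φ(d·√(n/2) − z_{α/2}).
d·√(n/2) = 0.87 × √(10/2) = 0.87 × 2.236 = 1.945.
z_β = 1.945 − 2.241 = -0.296.
Power = Φ(-0.296) = 0.384.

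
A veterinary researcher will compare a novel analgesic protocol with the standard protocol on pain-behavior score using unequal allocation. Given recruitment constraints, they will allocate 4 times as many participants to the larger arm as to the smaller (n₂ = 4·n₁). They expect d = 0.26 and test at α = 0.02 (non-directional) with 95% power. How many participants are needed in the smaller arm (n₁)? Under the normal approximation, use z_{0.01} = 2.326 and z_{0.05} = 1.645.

n₁ = 292

With allocation ratio k = n₂/n₁ = 4, Var(x̄₁−x̄₂) = σ²(1/n₁ + 1/(k·n₁)) = σ²·(k+1)/(k·n₁).
So n₁ = (1 + 1/k)·((z_{α/2} + z_β)/d)² = 1.250 × (3.971/0.26)².
n₁ = 1.250 × 233.27 = 291.6.
Round up: n₁ = 292, giving n₂ = 4 × 292 = 1168.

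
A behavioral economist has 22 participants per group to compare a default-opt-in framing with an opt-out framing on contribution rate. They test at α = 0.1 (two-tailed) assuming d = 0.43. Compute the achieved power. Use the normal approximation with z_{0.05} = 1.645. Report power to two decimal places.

power ≈ 0.41

For two equal groups, power = Φ(d·√(n/2) − z_{α/2}).
d·√(n/2) = 0.43 × √(22/2) = 0.43 × 3.317 = 1.426.
z_β = 1.426 − 1.645 = -0.219.
Power = Φ(-0.219) = 0.413.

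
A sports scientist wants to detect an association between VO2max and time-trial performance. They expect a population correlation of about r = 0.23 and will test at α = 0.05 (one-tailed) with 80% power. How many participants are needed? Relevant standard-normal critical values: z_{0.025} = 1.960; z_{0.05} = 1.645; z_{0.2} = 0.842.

Fisher's z: C = ½·ln((1+r)/(1−r)) = ½·ln(1.5974) = 0.2342.
n = ((z_{α} + z_β)/C)² + 3.
(1.645 + 0.842) / 0.2342 = 2.487 / 0.2342 = 10.619.
n = 10.619² + 3 = 112.77 + 3 = 115.8.
Round up.

n = 116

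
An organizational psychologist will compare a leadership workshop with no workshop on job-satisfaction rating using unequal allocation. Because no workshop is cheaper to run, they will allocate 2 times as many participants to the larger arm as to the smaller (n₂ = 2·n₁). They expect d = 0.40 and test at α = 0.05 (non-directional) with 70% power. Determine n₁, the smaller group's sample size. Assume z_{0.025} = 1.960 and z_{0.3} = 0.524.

n₁ = 58

With allocation ratio k = n₂/n₁ = 2, Var(x̄₁−x̄₂) = σ²(1/n₁ + 1/(k·n₁)) = σ²·(k+1)/(k·n₁).
So n₁ = (1 + 1/k)·((z_{α/2} + z_β)/d)² = 1.500 × (2.484/0.40)².
n₁ = 1.500 × 38.56 = 57.8.
Round up: n₁ = 58, giving n₂ = 2 × 58 = 116.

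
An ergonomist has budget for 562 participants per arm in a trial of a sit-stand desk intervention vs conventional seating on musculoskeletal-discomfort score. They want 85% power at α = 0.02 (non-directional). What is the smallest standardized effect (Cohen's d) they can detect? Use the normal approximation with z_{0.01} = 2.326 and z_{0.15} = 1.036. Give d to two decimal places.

For two independent groups of n = 562 each: d_min = (z_{α/2} + z_β)·√(2/n).
z-sum = 2.326 + 1.036 = 3.362.
d_min = 3.362 × √(2/562) = 3.362 × 0.0597 = 0.201.

d_min ≈ 0.20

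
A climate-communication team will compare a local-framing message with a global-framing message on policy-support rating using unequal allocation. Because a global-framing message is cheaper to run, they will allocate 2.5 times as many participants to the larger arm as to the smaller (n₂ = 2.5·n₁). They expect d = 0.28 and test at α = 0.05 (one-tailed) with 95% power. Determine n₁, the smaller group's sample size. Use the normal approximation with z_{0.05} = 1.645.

With allocation ratio k = n₂/n₁ = 2.5, Var(x̄₁−x̄₂) = σ²(1/n₁ + 1/(k·n₁)) = σ²·(k+1)/(k·n₁).
So n₁ = (1 + 1/k)·((z_{α} + z_β)/d)² = 1.400 × (3.290/0.28)².
n₁ = 1.400 × 138.06 = 193.3.
Round up: n₁ = 194, giving n₂ = 2.5 × 194 = 485.

n₁ = 194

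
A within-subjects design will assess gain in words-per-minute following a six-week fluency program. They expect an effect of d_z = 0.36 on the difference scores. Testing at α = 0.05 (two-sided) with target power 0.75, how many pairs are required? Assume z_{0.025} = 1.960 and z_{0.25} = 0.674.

n = 54 pairs

For a paired (one-sample on differences) test: n = ((z_{α/2} + z_β) / d)².
z_{α/2} + z_β = 1.960 + 0.674 = 2.634.
n = (2.634 / 0.36)² = 7.317² = 53.53.
Round up.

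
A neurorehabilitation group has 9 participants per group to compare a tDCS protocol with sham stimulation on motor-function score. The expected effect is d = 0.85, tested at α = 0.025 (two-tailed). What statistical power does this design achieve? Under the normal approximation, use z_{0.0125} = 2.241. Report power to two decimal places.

power ≈ 0.33

For two equal groups, power = Φ(d·√(n/2) − z_{α/2}).
d·√(n/2) = 0.85 × √(9/2) = 0.85 × 2.121 = 1.803.
z_β = 1.803 − 2.241 = -0.438.
Power = Φ(-0.438) = 0.331.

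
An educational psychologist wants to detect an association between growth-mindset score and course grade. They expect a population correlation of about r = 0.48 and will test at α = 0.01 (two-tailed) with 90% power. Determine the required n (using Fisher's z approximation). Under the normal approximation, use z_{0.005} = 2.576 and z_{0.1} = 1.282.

n = 58

Fisher's z: C = ½·ln((1+r)/(1−r)) = ½·ln(2.8462) = 0.5230.
n = ((z_{α/2} + z_β)/C)² + 3.
(2.576 + 1.282) / 0.5230 = 3.858 / 0.5230 = 7.377.
n = 7.377² + 3 = 54.42 + 3 = 57.4.
Round up.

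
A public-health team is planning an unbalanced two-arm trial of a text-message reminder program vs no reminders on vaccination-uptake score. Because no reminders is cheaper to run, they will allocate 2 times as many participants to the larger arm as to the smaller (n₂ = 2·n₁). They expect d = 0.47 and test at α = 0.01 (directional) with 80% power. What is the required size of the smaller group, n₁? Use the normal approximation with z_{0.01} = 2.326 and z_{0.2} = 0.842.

n₁ = 69

With allocation ratio k = n₂/n₁ = 2, Var(x̄₁−x̄₂) = σ²(1/n₁ + 1/(k·n₁)) = σ²·(k+1)/(k·n₁).
So n₁ = (1 + 1/k)·((z_{α} + z_β)/d)² = 1.500 × (3.168/0.47)².
n₁ = 1.500 × 45.43 = 68.2.
Round up: n₁ = 69, giving n₂ = 2 × 69 = 138.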